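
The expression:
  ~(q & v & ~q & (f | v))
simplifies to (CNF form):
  True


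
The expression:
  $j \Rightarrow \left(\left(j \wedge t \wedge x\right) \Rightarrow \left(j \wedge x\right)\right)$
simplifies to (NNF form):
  $\text{True}$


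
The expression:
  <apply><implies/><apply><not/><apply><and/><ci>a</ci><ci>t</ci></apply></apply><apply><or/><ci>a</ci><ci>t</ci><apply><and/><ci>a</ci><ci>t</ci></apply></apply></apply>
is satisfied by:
  {a: True, t: True}
  {a: True, t: False}
  {t: True, a: False}


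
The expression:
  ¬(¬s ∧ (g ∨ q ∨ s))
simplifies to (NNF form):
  s ∨ (¬g ∧ ¬q)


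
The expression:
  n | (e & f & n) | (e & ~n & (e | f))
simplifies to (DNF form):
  e | n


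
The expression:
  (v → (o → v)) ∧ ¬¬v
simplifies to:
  v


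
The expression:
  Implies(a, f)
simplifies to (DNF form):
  f | ~a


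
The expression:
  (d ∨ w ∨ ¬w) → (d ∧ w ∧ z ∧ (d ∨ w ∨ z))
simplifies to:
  d ∧ w ∧ z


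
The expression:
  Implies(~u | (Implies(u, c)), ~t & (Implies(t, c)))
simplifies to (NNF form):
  ~t | (u & ~c)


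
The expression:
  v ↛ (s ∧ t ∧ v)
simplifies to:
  v ∧ (¬s ∨ ¬t)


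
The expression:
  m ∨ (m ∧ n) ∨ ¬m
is always true.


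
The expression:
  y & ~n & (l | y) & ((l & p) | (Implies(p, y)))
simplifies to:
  y & ~n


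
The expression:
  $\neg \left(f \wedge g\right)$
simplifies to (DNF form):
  $\neg f \vee \neg g$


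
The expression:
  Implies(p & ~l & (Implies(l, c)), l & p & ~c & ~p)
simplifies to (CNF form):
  l | ~p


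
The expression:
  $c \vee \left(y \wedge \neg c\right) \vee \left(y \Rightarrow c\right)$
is always true.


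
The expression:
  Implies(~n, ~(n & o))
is always true.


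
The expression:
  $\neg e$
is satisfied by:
  {e: False}


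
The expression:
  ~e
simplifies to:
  ~e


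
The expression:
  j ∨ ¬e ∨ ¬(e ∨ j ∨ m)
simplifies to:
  j ∨ ¬e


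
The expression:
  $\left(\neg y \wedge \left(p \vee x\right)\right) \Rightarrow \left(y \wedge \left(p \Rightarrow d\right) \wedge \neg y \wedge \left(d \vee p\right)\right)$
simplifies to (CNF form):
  $\left(y \vee \neg p\right) \wedge \left(y \vee \neg x\right)$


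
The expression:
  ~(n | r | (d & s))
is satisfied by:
  {n: False, r: False, s: False, d: False}
  {d: True, n: False, r: False, s: False}
  {s: True, n: False, r: False, d: False}


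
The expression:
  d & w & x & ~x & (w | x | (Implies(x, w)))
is never true.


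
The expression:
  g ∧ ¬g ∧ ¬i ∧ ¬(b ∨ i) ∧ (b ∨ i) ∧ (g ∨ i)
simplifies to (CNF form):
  False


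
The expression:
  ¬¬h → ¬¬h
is always true.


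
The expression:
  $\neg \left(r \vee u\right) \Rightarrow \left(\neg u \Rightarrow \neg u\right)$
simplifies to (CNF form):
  $\text{True}$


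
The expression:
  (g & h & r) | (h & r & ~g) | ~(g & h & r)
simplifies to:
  True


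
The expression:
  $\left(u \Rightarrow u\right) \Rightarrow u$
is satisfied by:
  {u: True}


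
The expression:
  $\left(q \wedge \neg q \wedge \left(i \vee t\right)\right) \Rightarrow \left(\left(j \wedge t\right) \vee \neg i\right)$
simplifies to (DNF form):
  $\text{True}$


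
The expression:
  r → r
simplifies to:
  True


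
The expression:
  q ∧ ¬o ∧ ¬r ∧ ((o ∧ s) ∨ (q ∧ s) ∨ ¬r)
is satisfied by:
  {q: True, o: False, r: False}


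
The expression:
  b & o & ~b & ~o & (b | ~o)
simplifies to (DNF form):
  False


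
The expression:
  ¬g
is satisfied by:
  {g: False}


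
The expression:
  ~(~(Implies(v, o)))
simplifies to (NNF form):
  o | ~v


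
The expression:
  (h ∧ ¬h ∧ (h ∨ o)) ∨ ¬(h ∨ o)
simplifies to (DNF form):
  ¬h ∧ ¬o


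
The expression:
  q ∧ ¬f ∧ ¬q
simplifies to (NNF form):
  False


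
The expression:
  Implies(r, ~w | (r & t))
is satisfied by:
  {t: True, w: False, r: False}
  {w: False, r: False, t: False}
  {r: True, t: True, w: False}
  {r: True, w: False, t: False}
  {t: True, w: True, r: False}
  {w: True, t: False, r: False}
  {r: True, w: True, t: True}


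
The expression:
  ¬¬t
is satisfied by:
  {t: True}


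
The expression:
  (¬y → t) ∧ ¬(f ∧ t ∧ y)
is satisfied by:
  {y: True, t: False, f: False}
  {f: True, y: True, t: False}
  {y: True, t: True, f: False}
  {t: True, f: False, y: False}
  {f: True, t: True, y: False}


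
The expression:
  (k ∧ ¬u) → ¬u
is always true.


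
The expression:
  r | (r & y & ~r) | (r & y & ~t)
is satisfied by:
  {r: True}


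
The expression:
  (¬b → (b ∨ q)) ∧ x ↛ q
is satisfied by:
  {b: True, x: True, q: False}


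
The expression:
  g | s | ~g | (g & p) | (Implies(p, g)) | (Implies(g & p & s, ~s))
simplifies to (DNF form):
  True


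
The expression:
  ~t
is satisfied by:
  {t: False}


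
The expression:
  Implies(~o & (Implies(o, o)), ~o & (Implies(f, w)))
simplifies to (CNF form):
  o | w | ~f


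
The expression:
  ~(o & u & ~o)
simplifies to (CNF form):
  True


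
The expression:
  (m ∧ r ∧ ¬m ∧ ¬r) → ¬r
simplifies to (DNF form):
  True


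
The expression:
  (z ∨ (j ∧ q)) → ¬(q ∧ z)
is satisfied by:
  {q: False, z: False}
  {z: True, q: False}
  {q: True, z: False}


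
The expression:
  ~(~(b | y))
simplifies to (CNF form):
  b | y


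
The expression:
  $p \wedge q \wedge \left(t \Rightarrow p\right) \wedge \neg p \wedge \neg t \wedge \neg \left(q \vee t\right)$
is never true.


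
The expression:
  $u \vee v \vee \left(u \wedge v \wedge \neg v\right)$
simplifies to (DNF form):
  $u \vee v$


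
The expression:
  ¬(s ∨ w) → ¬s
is always true.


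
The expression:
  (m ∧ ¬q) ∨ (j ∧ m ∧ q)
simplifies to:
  m ∧ (j ∨ ¬q)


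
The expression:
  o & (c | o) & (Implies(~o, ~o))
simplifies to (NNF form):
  o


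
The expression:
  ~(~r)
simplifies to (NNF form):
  r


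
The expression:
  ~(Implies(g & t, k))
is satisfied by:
  {t: True, g: True, k: False}


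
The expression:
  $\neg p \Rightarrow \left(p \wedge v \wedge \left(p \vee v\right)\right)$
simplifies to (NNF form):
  $p$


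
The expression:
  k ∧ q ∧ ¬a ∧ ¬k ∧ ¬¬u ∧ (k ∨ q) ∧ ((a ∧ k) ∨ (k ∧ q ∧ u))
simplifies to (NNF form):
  False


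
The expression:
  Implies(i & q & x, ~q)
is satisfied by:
  {q: False, x: False, i: False}
  {i: True, q: False, x: False}
  {x: True, q: False, i: False}
  {i: True, x: True, q: False}
  {q: True, i: False, x: False}
  {i: True, q: True, x: False}
  {x: True, q: True, i: False}


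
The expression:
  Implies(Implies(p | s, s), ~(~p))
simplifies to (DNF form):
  p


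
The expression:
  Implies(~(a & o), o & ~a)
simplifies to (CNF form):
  o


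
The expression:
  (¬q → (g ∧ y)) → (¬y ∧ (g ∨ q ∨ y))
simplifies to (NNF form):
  (¬g ∧ ¬q) ∨ ¬y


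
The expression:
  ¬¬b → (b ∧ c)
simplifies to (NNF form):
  c ∨ ¬b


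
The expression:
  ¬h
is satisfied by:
  {h: False}


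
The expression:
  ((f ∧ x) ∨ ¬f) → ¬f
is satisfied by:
  {x: False, f: False}
  {f: True, x: False}
  {x: True, f: False}


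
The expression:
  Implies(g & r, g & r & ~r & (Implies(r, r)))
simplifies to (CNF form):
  ~g | ~r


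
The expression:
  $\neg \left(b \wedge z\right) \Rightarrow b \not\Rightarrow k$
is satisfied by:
  {b: True, z: True, k: False}
  {b: True, k: False, z: False}
  {b: True, z: True, k: True}


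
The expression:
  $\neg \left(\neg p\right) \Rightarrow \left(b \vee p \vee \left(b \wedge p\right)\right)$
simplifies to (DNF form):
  $\text{True}$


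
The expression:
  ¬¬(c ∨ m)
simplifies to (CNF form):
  c ∨ m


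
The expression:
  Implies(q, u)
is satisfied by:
  {u: True, q: False}
  {q: False, u: False}
  {q: True, u: True}


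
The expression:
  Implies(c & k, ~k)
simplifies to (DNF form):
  ~c | ~k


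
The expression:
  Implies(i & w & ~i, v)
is always true.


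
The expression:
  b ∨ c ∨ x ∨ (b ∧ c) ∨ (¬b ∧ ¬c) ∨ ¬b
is always true.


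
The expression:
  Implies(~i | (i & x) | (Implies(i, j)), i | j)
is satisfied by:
  {i: True, j: True}
  {i: True, j: False}
  {j: True, i: False}


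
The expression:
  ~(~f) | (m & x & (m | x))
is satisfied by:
  {m: True, f: True, x: True}
  {m: True, f: True, x: False}
  {f: True, x: True, m: False}
  {f: True, x: False, m: False}
  {m: True, x: True, f: False}


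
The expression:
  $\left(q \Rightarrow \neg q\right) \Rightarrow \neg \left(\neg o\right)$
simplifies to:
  $o \vee q$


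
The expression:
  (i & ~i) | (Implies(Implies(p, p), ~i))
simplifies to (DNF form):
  ~i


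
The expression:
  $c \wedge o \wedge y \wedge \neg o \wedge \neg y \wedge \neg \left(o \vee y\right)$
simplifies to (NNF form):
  $\text{False}$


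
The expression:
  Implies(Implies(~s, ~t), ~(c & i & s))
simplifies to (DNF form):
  ~c | ~i | ~s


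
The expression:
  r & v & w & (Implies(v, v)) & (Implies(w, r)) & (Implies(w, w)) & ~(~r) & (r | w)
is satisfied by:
  {r: True, w: True, v: True}


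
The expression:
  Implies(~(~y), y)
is always true.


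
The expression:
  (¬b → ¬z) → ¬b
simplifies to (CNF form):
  ¬b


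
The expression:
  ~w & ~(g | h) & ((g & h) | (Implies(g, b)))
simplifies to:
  ~g & ~h & ~w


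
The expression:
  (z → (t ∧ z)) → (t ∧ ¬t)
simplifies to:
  z ∧ ¬t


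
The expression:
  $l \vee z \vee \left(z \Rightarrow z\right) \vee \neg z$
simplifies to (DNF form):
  $\text{True}$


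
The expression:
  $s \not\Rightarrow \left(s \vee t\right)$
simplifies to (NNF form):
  $\text{False}$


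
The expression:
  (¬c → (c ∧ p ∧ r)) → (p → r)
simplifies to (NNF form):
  r ∨ ¬c ∨ ¬p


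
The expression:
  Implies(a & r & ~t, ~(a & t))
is always true.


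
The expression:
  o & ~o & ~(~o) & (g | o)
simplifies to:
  False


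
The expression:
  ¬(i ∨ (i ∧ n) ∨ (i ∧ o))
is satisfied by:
  {i: False}


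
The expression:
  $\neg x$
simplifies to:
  $\neg x$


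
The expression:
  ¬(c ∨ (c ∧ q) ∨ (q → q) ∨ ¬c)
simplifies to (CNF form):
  False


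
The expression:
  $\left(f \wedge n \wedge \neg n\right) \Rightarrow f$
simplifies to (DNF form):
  $\text{True}$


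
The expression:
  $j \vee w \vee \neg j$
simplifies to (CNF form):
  $\text{True}$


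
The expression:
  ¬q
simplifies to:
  ¬q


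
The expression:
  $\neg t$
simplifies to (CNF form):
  $\neg t$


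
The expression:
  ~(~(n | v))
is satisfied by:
  {n: True, v: True}
  {n: True, v: False}
  {v: True, n: False}


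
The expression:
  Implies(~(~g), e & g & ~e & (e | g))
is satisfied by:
  {g: False}


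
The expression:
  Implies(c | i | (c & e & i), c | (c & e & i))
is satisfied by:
  {c: True, i: False}
  {i: False, c: False}
  {i: True, c: True}


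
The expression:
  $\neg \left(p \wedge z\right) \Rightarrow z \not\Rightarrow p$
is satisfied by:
  {z: True}


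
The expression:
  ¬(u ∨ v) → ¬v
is always true.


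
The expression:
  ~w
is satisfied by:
  {w: False}


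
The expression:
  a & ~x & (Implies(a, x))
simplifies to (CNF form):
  False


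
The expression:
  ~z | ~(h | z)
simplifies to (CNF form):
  ~z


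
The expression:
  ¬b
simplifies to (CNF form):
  ¬b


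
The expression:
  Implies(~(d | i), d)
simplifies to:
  d | i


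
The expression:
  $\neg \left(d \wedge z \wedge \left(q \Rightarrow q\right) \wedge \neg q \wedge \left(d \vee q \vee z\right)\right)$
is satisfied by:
  {q: True, z: False, d: False}
  {z: False, d: False, q: False}
  {d: True, q: True, z: False}
  {d: True, z: False, q: False}
  {q: True, z: True, d: False}
  {z: True, q: False, d: False}
  {d: True, z: True, q: True}


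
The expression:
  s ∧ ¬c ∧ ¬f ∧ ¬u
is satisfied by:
  {s: True, u: False, f: False, c: False}


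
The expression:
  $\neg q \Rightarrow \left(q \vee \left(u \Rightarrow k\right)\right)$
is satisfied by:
  {k: True, q: True, u: False}
  {k: True, u: False, q: False}
  {q: True, u: False, k: False}
  {q: False, u: False, k: False}
  {k: True, q: True, u: True}
  {k: True, u: True, q: False}
  {q: True, u: True, k: False}


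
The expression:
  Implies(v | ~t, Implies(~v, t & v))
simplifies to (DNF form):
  t | v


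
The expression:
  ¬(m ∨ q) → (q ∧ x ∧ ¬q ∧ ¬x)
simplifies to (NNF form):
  m ∨ q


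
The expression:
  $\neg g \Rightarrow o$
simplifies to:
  $g \vee o$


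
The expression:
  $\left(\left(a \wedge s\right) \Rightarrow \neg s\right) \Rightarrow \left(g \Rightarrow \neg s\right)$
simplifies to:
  $a \vee \neg g \vee \neg s$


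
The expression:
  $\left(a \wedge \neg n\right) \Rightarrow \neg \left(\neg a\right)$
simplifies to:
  $\text{True}$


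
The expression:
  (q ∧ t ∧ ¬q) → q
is always true.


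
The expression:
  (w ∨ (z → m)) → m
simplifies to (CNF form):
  (m ∨ z) ∧ (m ∨ ¬w)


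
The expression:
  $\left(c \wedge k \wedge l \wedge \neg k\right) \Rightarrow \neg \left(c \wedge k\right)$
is always true.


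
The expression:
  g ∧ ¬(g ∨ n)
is never true.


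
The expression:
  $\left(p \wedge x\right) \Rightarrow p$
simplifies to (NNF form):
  $\text{True}$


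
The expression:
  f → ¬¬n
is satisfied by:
  {n: True, f: False}
  {f: False, n: False}
  {f: True, n: True}


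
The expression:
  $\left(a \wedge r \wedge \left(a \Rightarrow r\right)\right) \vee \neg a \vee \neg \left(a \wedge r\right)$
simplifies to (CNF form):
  $\text{True}$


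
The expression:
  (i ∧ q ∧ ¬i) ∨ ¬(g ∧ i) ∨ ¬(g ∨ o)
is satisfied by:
  {g: False, i: False}
  {i: True, g: False}
  {g: True, i: False}


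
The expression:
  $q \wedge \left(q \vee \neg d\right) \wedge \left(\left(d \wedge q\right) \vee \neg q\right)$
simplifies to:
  $d \wedge q$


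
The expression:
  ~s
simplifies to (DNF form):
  ~s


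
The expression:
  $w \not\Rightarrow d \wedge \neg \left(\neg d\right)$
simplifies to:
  $\text{False}$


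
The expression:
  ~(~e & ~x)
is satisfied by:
  {x: True, e: True}
  {x: True, e: False}
  {e: True, x: False}


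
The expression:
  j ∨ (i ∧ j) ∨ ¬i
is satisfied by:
  {j: True, i: False}
  {i: False, j: False}
  {i: True, j: True}


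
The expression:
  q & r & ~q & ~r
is never true.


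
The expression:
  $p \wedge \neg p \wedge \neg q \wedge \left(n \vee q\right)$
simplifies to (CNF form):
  $\text{False}$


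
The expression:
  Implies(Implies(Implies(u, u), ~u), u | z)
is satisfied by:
  {z: True, u: True}
  {z: True, u: False}
  {u: True, z: False}


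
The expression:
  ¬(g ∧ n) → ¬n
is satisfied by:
  {g: True, n: False}
  {n: False, g: False}
  {n: True, g: True}


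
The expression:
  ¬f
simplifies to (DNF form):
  ¬f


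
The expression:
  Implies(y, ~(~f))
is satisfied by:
  {f: True, y: False}
  {y: False, f: False}
  {y: True, f: True}


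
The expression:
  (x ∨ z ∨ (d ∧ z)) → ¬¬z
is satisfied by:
  {z: True, x: False}
  {x: False, z: False}
  {x: True, z: True}


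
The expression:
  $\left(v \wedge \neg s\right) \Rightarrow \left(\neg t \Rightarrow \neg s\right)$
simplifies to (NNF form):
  $\text{True}$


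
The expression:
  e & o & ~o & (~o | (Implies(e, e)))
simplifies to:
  False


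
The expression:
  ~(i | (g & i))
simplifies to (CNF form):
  ~i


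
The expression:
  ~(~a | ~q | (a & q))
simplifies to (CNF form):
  False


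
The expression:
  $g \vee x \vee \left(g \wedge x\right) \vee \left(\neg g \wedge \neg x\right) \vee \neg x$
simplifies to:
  $\text{True}$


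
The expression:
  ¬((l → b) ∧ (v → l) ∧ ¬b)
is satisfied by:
  {v: True, b: True, l: True}
  {v: True, b: True, l: False}
  {v: True, l: True, b: False}
  {v: True, l: False, b: False}
  {b: True, l: True, v: False}
  {b: True, l: False, v: False}
  {l: True, b: False, v: False}


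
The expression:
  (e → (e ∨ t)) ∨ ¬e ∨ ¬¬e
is always true.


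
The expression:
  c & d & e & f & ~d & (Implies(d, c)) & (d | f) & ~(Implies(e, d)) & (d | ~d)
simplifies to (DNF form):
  False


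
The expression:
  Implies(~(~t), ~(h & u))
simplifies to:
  ~h | ~t | ~u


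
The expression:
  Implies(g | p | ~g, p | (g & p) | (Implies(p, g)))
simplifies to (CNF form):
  True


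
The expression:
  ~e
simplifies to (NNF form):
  ~e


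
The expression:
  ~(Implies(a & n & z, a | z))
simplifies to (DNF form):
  False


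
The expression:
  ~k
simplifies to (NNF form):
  ~k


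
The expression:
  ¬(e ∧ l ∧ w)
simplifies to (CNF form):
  ¬e ∨ ¬l ∨ ¬w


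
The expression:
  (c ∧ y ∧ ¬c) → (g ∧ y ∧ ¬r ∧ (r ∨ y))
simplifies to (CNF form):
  True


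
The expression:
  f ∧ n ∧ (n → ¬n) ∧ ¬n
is never true.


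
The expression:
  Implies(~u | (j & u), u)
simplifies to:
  u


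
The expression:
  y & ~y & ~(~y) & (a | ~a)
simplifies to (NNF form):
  False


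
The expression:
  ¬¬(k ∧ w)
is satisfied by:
  {w: True, k: True}


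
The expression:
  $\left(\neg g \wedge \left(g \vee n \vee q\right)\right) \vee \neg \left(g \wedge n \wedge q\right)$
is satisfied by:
  {g: False, q: False, n: False}
  {n: True, g: False, q: False}
  {q: True, g: False, n: False}
  {n: True, q: True, g: False}
  {g: True, n: False, q: False}
  {n: True, g: True, q: False}
  {q: True, g: True, n: False}


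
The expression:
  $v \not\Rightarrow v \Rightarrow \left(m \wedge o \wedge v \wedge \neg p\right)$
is always true.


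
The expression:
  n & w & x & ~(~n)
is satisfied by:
  {w: True, x: True, n: True}


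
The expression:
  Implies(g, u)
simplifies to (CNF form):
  u | ~g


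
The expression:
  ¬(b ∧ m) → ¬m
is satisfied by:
  {b: True, m: False}
  {m: False, b: False}
  {m: True, b: True}


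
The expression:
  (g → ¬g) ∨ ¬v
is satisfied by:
  {g: False, v: False}
  {v: True, g: False}
  {g: True, v: False}


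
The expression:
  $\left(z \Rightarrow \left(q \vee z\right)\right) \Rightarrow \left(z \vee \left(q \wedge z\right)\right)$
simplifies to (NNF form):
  $z$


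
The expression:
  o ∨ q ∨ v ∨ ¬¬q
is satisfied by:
  {q: True, v: True, o: True}
  {q: True, v: True, o: False}
  {q: True, o: True, v: False}
  {q: True, o: False, v: False}
  {v: True, o: True, q: False}
  {v: True, o: False, q: False}
  {o: True, v: False, q: False}


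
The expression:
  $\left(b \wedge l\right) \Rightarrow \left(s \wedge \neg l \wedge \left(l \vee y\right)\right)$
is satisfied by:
  {l: False, b: False}
  {b: True, l: False}
  {l: True, b: False}


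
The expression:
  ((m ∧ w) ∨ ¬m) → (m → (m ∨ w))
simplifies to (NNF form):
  True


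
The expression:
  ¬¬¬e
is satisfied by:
  {e: False}


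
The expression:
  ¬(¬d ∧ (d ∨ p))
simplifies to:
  d ∨ ¬p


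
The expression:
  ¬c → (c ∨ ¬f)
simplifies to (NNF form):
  c ∨ ¬f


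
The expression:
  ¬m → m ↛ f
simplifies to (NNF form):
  m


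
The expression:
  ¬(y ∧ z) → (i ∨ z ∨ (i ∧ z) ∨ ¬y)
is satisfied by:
  {i: True, z: True, y: False}
  {i: True, z: False, y: False}
  {z: True, i: False, y: False}
  {i: False, z: False, y: False}
  {i: True, y: True, z: True}
  {i: True, y: True, z: False}
  {y: True, z: True, i: False}


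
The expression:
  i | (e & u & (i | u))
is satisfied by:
  {i: True, u: True, e: True}
  {i: True, u: True, e: False}
  {i: True, e: True, u: False}
  {i: True, e: False, u: False}
  {u: True, e: True, i: False}


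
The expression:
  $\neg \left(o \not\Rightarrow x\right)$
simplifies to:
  $x \vee \neg o$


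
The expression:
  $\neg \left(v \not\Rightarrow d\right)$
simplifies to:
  $d \vee \neg v$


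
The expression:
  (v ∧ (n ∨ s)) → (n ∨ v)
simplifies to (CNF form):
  True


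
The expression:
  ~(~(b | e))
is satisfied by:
  {b: True, e: True}
  {b: True, e: False}
  {e: True, b: False}


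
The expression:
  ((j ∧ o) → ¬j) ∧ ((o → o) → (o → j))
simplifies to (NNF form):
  ¬o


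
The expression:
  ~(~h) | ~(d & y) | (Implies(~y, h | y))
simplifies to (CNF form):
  True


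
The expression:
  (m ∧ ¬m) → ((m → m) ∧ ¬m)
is always true.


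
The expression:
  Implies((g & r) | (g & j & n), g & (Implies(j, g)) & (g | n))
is always true.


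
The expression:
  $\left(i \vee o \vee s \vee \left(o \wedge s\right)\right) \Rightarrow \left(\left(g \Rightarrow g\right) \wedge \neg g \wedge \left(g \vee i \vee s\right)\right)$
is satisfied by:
  {s: True, i: True, g: False, o: False}
  {o: True, s: True, i: True, g: False}
  {s: True, i: False, g: False, o: False}
  {o: True, s: True, i: False, g: False}
  {i: True, o: False, g: False, s: False}
  {o: True, i: True, g: False, s: False}
  {o: False, i: False, g: False, s: False}
  {g: True, s: False, i: False, o: False}


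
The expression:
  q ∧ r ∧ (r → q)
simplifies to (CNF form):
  q ∧ r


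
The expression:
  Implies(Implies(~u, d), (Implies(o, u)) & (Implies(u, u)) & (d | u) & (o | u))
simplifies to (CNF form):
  u | ~d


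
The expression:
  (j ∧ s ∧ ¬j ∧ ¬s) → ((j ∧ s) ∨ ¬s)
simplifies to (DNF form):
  True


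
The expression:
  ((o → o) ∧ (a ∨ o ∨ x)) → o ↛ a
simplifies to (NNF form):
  ¬a ∧ (o ∨ ¬x)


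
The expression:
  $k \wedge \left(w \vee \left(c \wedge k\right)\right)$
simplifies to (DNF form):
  $\left(c \wedge k\right) \vee \left(k \wedge w\right)$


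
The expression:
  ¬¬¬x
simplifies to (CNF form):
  ¬x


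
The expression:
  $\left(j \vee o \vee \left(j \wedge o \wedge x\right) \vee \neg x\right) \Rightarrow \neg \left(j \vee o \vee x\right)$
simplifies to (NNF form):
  $\neg j \wedge \neg o$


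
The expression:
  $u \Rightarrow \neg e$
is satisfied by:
  {u: False, e: False}
  {e: True, u: False}
  {u: True, e: False}


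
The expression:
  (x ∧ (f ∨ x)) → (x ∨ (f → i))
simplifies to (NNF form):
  True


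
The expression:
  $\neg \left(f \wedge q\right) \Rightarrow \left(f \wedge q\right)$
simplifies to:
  $f \wedge q$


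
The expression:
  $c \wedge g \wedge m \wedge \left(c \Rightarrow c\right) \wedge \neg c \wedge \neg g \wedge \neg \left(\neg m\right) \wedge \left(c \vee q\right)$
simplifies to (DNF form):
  $\text{False}$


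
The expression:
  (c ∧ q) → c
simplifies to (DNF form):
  True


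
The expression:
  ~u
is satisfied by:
  {u: False}


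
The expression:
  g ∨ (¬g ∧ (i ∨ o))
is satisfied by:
  {i: True, o: True, g: True}
  {i: True, o: True, g: False}
  {i: True, g: True, o: False}
  {i: True, g: False, o: False}
  {o: True, g: True, i: False}
  {o: True, g: False, i: False}
  {g: True, o: False, i: False}


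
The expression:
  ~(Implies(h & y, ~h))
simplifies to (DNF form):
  h & y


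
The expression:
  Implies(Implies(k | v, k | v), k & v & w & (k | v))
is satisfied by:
  {k: True, w: True, v: True}


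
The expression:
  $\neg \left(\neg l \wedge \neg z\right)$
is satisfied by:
  {z: True, l: True}
  {z: True, l: False}
  {l: True, z: False}


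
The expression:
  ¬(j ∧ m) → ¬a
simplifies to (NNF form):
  (j ∧ m) ∨ ¬a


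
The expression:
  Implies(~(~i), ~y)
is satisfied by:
  {y: False, i: False}
  {i: True, y: False}
  {y: True, i: False}


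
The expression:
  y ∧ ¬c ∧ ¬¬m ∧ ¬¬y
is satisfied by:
  {m: True, y: True, c: False}


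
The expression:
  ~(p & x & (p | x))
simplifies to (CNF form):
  ~p | ~x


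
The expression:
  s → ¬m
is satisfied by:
  {s: False, m: False}
  {m: True, s: False}
  {s: True, m: False}


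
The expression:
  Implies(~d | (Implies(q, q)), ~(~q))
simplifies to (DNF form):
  q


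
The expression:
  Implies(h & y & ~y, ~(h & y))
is always true.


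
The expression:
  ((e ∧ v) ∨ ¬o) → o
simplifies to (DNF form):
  o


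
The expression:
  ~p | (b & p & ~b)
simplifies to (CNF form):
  ~p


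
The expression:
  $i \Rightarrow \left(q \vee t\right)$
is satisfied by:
  {t: True, q: True, i: False}
  {t: True, q: False, i: False}
  {q: True, t: False, i: False}
  {t: False, q: False, i: False}
  {t: True, i: True, q: True}
  {t: True, i: True, q: False}
  {i: True, q: True, t: False}


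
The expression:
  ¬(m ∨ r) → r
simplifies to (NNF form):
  m ∨ r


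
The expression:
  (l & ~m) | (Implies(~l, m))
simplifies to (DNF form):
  l | m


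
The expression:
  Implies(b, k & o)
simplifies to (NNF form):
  ~b | (k & o)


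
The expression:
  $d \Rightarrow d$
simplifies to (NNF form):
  $\text{True}$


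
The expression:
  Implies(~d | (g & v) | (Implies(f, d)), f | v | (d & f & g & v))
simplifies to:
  f | v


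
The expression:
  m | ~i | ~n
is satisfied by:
  {m: True, n: False, i: False}
  {m: False, n: False, i: False}
  {i: True, m: True, n: False}
  {i: True, m: False, n: False}
  {n: True, m: True, i: False}
  {n: True, m: False, i: False}
  {n: True, i: True, m: True}


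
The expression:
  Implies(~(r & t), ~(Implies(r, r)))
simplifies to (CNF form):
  r & t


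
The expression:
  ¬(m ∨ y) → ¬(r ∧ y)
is always true.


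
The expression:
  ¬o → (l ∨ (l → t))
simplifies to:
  True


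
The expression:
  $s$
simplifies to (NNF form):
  $s$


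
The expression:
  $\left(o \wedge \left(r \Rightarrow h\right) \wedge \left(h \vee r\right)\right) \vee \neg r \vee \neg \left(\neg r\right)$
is always true.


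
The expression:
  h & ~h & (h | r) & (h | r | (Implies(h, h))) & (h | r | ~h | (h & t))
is never true.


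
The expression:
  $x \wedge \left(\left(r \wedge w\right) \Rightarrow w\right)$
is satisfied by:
  {x: True}


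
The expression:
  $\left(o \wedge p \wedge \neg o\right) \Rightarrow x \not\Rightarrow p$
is always true.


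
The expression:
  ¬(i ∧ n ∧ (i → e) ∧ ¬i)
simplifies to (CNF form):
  True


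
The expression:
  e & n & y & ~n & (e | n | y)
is never true.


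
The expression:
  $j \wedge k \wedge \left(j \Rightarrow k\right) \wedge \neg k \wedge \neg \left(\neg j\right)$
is never true.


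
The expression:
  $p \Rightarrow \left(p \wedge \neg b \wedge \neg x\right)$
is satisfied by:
  {x: False, p: False, b: False}
  {b: True, x: False, p: False}
  {x: True, b: False, p: False}
  {b: True, x: True, p: False}
  {p: True, b: False, x: False}


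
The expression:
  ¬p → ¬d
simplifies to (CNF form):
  p ∨ ¬d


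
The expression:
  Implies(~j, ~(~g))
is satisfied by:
  {g: True, j: True}
  {g: True, j: False}
  {j: True, g: False}


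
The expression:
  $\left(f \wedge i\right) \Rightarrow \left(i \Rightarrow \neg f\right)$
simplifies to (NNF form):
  $\neg f \vee \neg i$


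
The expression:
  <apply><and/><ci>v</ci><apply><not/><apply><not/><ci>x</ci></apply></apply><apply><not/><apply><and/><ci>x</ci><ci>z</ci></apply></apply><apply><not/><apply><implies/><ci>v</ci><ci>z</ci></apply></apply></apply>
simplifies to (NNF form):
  <apply><and/><ci>v</ci><ci>x</ci><apply><not/><ci>z</ci></apply></apply>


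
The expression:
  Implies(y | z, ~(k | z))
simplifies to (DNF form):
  (~k & ~z) | (~y & ~z)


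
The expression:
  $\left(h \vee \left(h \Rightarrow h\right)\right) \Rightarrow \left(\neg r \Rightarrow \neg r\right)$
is always true.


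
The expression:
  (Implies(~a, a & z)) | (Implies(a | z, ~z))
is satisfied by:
  {a: True, z: False}
  {z: False, a: False}
  {z: True, a: True}


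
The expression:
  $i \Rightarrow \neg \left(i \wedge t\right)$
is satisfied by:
  {t: False, i: False}
  {i: True, t: False}
  {t: True, i: False}


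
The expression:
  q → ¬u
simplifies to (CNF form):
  ¬q ∨ ¬u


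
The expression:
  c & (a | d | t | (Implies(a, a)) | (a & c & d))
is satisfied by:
  {c: True}


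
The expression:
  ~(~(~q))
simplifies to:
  ~q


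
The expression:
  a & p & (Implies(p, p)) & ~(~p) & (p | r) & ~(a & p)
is never true.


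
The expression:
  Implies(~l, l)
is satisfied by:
  {l: True}


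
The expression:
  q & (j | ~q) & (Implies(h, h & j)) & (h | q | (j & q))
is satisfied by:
  {j: True, q: True}


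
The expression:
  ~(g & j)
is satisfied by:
  {g: False, j: False}
  {j: True, g: False}
  {g: True, j: False}


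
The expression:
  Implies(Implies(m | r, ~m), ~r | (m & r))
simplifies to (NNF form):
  m | ~r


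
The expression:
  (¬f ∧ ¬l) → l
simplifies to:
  f ∨ l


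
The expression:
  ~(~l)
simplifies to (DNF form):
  l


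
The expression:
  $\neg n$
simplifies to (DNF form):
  $\neg n$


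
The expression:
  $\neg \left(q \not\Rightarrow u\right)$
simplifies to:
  $u \vee \neg q$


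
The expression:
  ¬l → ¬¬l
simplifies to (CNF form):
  l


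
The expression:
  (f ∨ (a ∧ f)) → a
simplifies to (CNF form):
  a ∨ ¬f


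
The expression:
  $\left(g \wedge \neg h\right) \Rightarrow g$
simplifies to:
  $\text{True}$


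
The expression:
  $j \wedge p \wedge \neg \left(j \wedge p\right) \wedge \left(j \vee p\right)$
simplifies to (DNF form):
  $\text{False}$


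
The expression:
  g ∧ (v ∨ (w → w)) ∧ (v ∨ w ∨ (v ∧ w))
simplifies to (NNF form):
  g ∧ (v ∨ w)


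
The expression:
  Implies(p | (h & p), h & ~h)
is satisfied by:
  {p: False}


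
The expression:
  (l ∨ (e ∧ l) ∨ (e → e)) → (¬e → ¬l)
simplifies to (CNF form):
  e ∨ ¬l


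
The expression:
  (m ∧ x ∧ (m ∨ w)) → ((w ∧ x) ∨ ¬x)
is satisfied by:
  {w: True, m: False, x: False}
  {m: False, x: False, w: False}
  {w: True, x: True, m: False}
  {x: True, m: False, w: False}
  {w: True, m: True, x: False}
  {m: True, w: False, x: False}
  {w: True, x: True, m: True}


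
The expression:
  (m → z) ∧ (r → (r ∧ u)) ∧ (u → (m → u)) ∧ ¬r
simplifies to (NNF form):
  ¬r ∧ (z ∨ ¬m)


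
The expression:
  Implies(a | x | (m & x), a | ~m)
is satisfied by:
  {a: True, m: False, x: False}
  {m: False, x: False, a: False}
  {a: True, x: True, m: False}
  {x: True, m: False, a: False}
  {a: True, m: True, x: False}
  {m: True, a: False, x: False}
  {a: True, x: True, m: True}


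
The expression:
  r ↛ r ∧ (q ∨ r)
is never true.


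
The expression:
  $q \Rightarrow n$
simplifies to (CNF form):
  $n \vee \neg q$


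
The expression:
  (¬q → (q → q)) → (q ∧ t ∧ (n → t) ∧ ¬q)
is never true.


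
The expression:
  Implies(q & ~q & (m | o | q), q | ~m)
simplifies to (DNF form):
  True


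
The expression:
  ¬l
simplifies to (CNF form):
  ¬l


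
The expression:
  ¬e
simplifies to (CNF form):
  ¬e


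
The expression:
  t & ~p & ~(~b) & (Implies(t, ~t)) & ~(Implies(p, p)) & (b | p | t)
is never true.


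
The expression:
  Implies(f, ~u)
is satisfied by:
  {u: False, f: False}
  {f: True, u: False}
  {u: True, f: False}


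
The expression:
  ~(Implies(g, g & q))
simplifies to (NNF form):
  g & ~q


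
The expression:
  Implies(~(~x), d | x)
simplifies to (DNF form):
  True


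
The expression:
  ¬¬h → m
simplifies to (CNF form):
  m ∨ ¬h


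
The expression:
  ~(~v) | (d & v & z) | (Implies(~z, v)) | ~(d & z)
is always true.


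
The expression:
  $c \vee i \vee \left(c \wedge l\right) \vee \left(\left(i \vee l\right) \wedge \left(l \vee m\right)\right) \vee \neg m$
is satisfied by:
  {i: True, c: True, l: True, m: False}
  {i: True, c: True, m: False, l: False}
  {i: True, l: True, m: False, c: False}
  {i: True, m: False, l: False, c: False}
  {c: True, l: True, m: False, i: False}
  {c: True, m: False, l: False, i: False}
  {l: True, c: False, m: False, i: False}
  {c: False, m: False, l: False, i: False}
  {c: True, i: True, m: True, l: True}
  {c: True, i: True, m: True, l: False}
  {i: True, m: True, l: True, c: False}
  {i: True, m: True, c: False, l: False}
  {l: True, m: True, c: True, i: False}
  {m: True, c: True, i: False, l: False}
  {m: True, l: True, i: False, c: False}


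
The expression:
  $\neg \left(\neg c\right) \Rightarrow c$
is always true.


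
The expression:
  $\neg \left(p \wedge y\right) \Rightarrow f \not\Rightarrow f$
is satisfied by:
  {p: True, y: True}


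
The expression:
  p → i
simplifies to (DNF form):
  i ∨ ¬p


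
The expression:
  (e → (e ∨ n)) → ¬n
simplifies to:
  ¬n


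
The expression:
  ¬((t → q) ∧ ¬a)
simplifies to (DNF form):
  a ∨ (t ∧ ¬q)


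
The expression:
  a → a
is always true.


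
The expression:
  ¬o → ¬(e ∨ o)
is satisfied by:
  {o: True, e: False}
  {e: False, o: False}
  {e: True, o: True}


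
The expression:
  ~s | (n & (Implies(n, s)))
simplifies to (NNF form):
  n | ~s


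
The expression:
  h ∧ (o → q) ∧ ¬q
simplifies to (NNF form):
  h ∧ ¬o ∧ ¬q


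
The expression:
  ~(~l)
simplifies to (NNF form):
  l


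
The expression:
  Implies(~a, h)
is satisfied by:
  {a: True, h: True}
  {a: True, h: False}
  {h: True, a: False}


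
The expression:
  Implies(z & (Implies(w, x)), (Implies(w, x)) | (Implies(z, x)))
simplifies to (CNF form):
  True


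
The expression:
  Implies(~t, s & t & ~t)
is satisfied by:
  {t: True}


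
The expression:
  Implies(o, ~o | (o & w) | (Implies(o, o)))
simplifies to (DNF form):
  True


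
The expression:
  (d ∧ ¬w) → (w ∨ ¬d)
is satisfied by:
  {w: True, d: False}
  {d: False, w: False}
  {d: True, w: True}


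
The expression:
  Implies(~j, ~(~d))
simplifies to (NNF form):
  d | j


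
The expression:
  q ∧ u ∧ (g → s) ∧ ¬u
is never true.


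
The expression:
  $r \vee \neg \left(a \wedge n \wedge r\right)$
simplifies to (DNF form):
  $\text{True}$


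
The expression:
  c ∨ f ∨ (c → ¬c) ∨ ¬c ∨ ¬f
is always true.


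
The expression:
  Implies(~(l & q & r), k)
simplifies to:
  k | (l & q & r)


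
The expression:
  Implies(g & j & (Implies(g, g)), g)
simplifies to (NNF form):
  True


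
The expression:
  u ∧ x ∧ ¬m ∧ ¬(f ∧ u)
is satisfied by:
  {x: True, u: True, f: False, m: False}


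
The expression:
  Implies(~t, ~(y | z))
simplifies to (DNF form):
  t | (~y & ~z)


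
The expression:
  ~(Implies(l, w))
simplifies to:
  l & ~w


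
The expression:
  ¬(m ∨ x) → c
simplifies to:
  c ∨ m ∨ x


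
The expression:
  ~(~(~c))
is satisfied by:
  {c: False}


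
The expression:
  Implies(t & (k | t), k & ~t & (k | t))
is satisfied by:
  {t: False}


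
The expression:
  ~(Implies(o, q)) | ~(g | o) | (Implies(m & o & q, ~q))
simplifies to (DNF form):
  ~m | ~o | ~q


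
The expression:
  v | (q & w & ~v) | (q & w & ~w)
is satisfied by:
  {q: True, v: True, w: True}
  {q: True, v: True, w: False}
  {v: True, w: True, q: False}
  {v: True, w: False, q: False}
  {q: True, w: True, v: False}


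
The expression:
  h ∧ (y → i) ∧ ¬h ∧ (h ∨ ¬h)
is never true.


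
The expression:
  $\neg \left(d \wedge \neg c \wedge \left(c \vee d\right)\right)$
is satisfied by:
  {c: True, d: False}
  {d: False, c: False}
  {d: True, c: True}


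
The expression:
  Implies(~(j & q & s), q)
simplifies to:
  q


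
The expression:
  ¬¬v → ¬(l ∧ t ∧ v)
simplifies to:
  ¬l ∨ ¬t ∨ ¬v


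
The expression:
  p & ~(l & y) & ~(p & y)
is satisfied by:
  {p: True, y: False}


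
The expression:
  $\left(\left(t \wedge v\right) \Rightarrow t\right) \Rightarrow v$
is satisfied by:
  {v: True}


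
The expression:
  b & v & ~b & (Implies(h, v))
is never true.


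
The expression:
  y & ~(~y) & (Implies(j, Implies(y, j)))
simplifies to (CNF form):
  y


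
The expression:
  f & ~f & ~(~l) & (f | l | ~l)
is never true.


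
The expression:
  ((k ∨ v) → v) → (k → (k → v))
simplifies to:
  True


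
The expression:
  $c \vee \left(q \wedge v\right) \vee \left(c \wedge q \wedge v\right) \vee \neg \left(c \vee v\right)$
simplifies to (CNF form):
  $c \vee q \vee \neg v$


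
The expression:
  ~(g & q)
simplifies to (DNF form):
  ~g | ~q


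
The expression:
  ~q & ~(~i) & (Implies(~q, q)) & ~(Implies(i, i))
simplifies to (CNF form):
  False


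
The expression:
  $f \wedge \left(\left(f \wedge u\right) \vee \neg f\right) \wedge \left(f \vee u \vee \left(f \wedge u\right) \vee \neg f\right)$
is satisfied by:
  {u: True, f: True}


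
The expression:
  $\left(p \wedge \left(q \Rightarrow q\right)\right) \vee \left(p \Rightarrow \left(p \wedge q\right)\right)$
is always true.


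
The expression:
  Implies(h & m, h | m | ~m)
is always true.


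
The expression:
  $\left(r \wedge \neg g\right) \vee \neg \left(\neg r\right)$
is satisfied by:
  {r: True}


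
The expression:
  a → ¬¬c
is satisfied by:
  {c: True, a: False}
  {a: False, c: False}
  {a: True, c: True}


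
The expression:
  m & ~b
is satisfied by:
  {m: True, b: False}


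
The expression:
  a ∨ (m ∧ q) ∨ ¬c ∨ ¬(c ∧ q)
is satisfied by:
  {a: True, m: True, c: False, q: False}
  {a: True, c: False, m: False, q: False}
  {m: True, a: False, c: False, q: False}
  {a: False, c: False, m: False, q: False}
  {q: True, a: True, m: True, c: False}
  {q: True, a: True, c: False, m: False}
  {q: True, m: True, a: False, c: False}
  {q: True, a: False, c: False, m: False}
  {a: True, c: True, m: True, q: False}
  {a: True, c: True, q: False, m: False}
  {c: True, m: True, q: False, a: False}
  {c: True, q: False, m: False, a: False}
  {a: True, c: True, q: True, m: True}
  {a: True, c: True, q: True, m: False}
  {c: True, q: True, m: True, a: False}


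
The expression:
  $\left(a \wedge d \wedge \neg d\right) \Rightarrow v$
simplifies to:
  $\text{True}$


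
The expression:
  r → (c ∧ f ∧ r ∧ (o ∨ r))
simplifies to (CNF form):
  (c ∨ ¬r) ∧ (f ∨ ¬r)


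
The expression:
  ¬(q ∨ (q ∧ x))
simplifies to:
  ¬q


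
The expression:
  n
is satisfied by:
  {n: True}
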